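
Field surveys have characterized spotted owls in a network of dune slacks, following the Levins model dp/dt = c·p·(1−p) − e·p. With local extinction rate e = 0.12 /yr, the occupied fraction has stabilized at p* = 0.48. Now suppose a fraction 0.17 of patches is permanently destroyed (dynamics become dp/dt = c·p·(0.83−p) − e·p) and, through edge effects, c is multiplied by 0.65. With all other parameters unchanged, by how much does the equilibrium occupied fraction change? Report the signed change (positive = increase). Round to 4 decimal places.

-0.4500

Balance c(1−p*) = e gives c = e/(1 − 0.48000) = 0.12/0.52000 = 0.23077.
New p* = 0.83 − e/c = 0.83 − 0.12000/0.15000 = 0.03000.
Δp* = 0.03000 − 0.48000 = -0.45000.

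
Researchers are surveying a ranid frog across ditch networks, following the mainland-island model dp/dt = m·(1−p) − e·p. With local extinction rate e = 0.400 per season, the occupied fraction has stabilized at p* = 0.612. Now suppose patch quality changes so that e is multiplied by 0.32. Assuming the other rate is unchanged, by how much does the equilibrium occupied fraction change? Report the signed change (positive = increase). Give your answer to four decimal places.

Balance m(1−p*) = e·p* gives m = e·p*/(1−p*) = 0.400×0.61200/0.38800 = 0.63093.
New p* = m/(m+e) = 0.63093/(0.63093+0.12800) = 0.83134.
Δp* = 0.83134 − 0.61200 = +0.21934.

0.2193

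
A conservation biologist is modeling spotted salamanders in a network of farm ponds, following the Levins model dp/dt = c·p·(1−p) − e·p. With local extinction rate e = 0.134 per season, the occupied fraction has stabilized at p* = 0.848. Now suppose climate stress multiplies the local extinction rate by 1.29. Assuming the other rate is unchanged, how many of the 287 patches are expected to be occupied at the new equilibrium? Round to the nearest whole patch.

Balance c(1−p*) = e gives c = e/(1 − 0.84800) = 0.134/0.15200 = 0.88158.
New p* = 1 − e/c = 1 − 0.17286/0.88158 = 0.80392.
Expected occupied = 287 × 0.80392 = 230.73 ≈ 231.

231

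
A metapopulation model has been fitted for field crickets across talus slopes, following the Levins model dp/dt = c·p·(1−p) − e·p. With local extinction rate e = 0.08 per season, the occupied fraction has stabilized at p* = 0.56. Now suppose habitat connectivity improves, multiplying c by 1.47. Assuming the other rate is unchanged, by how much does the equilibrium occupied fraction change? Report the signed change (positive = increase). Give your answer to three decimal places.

Balance c(1−p*) = e gives c = e/(1 − 0.56000) = 0.08/0.44000 = 0.18182.
New p* = 1 − e/c = 1 − 0.08000/0.26728 = 0.70069.
Δp* = 0.70069 − 0.56000 = +0.14069.

0.141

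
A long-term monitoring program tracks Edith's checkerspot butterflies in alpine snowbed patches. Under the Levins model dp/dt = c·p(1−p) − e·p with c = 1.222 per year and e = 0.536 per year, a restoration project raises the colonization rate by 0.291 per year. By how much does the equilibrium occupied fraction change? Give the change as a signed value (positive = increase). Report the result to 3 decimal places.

Before: p* = 1 − 0.536/1.222 = 0.5614.
After the change, c = 1.513, e = 0.536, so p* = 1 − 0.536/1.513 = 0.6457.
Δp* = 0.6457 − 0.5614 = +0.0844.

0.084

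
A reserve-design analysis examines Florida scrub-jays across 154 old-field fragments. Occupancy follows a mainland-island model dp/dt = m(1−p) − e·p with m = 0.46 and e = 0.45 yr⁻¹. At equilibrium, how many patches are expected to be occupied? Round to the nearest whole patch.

78

p* = m/(m+e) = 0.46/0.9100 = 0.5055.
Expected occupied patches = N × p* = 154 × 0.5055 = 77.85 ≈ 78.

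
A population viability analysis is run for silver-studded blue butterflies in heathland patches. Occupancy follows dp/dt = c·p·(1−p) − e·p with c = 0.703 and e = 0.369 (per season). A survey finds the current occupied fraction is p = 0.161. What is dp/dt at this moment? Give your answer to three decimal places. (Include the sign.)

Colonization term: c·p·(1−p) = 0.703×0.161×0.8390 = 0.09496.
Extinction term: e·p = 0.05941.
dp/dt = 0.09496 − 0.05941 = 0.03555.

0.036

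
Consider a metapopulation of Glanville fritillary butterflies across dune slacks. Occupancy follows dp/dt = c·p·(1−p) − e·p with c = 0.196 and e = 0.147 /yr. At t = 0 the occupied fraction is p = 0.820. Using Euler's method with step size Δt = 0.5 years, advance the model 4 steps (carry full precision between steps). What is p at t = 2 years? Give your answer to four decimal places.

0.6687

Update rule: p ← p + [c·p·(1−p) − e·p]·Δt with Δt = 0.5.
t = 0.5: p = 0.82000 + (-0.04581) = 0.77419
t = 1: p = 0.77419 + (-0.03977) = 0.73442
t = 1.5: p = 0.73442 + (-0.03487) = 0.69956
t = 2: p = 0.69956 + (-0.03082) = 0.66874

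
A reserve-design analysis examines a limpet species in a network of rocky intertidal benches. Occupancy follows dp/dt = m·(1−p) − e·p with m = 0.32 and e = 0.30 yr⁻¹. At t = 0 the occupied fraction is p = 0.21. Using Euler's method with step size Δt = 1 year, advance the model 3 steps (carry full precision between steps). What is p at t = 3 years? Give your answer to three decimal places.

0.499

Update rule: p ← p + [m·(1−p) − e·p]·Δt with Δt = 1.
step 1: Δp = +0.18980, p = 0.39980
step 2: Δp = +0.07212, p = 0.47192
step 3: Δp = +0.02741, p = 0.49933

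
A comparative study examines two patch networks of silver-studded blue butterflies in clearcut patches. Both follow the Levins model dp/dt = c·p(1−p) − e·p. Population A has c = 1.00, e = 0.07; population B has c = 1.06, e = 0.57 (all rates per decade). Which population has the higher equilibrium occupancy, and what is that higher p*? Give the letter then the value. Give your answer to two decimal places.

A: p*_A = 1 − 0.07/1.00 = 0.9300.
B: p*_B = 1 − 0.57/1.06 = 0.4623.
A is higher at 0.9300.

A, 0.93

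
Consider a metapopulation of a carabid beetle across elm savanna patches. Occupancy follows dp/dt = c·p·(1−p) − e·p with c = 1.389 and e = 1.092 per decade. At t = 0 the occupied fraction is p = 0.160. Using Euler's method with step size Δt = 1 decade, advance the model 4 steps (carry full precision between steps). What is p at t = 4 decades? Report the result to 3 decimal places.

0.196

Update rule: p ← p + [c·p·(1−p) − e·p]·Δt with Δt = 1.
step 1: Δp = +0.01196, p = 0.17196
step 2: Δp = +0.01000, p = 0.18196
step 3: Δp = +0.00805, p = 0.19001
step 4: Δp = +0.00628, p = 0.19630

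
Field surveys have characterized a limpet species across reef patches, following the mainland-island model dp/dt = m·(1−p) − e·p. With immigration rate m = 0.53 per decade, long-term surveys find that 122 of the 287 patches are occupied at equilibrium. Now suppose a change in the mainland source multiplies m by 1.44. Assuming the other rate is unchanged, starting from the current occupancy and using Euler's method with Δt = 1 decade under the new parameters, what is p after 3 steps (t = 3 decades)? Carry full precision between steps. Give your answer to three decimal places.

Observed p* = 122/287 = 0.42509.
Balance m(1−p*) = e·p* gives e = m(1−p*)/p* = 0.53×0.57491/0.42509 = 0.71680.
Starting from p₀ = 0.42509; update p ← p + (dp/dt)·Δt with the new parameters.
step 1: Δp = +0.13407, p = 0.55916
step 2: Δp = -0.06435, p = 0.49480
step 3: Δp = +0.03089, p = 0.52569

0.526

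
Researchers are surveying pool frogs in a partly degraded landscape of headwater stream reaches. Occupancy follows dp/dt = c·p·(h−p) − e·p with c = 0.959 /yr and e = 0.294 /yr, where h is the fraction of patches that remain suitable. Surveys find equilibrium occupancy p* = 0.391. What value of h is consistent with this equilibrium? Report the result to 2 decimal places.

0.70

At equilibrium c(h−p*) = e, so h = p* + e/c.
h = 0.391 + 0.294/0.959 = 0.391 + 0.3066 = 0.6976.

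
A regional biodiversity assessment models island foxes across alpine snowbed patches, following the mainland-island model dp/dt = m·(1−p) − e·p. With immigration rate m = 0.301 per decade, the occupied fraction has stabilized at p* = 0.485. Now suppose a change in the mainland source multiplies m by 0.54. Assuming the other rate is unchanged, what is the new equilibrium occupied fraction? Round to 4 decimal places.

Balance m(1−p*) = e·p* gives e = m(1−p*)/p* = 0.301×0.51500/0.48500 = 0.31962.
New p* = m/(m+e) = 0.16254/(0.16254+0.31962) = 0.33711.

0.3371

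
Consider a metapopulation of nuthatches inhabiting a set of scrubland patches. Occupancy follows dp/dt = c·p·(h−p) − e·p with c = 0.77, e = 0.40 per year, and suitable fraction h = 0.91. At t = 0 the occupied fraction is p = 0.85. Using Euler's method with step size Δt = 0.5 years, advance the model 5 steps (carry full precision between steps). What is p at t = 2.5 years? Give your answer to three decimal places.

0.498

Update rule: p ← p + [c·p·(h−p) − e·p]·Δt with Δt = 0.5.
  1  |  dp/dt·Δt = -0.150365  |  p_1 = 0.699635
  2  |  dp/dt·Δt = -0.083263  |  p_2 = 0.616372
  3  |  dp/dt·Δt = -0.053595  |  p_3 = 0.562776
  4  |  dp/dt·Δt = -0.037323  |  p_4 = 0.525454
  5  |  dp/dt·Δt = -0.027297  |  p_5 = 0.498157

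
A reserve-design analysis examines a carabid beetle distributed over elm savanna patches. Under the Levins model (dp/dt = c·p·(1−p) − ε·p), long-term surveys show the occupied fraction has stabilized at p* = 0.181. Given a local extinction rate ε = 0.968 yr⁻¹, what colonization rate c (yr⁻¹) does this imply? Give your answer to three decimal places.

At equilibrium c(1−p*) = ε, so c = ε/(1−p*).
c = 0.968/(1 − 0.181) = 0.968/0.8190 = 1.1819.

1.182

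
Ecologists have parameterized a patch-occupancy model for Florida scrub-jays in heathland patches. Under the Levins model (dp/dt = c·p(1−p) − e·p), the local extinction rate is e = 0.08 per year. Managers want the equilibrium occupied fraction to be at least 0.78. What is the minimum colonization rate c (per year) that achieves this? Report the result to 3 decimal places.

p* = 1 − e/c ≥ 0.78 requires e/c ≤ 0.2200, i.e. c ≥ e/0.2200.
c_min = 0.08/0.2200 = 0.3636.

0.364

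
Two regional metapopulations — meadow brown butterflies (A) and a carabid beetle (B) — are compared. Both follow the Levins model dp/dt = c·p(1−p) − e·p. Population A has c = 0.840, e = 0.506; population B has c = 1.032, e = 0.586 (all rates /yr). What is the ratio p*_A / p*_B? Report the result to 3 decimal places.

A: p*_A = 1 − 0.506/0.840 = 0.3976.
B: p*_B = 1 − 0.586/1.032 = 0.4322.
p*_A / p*_B = 0.3976/0.4322 = 0.9201.

0.920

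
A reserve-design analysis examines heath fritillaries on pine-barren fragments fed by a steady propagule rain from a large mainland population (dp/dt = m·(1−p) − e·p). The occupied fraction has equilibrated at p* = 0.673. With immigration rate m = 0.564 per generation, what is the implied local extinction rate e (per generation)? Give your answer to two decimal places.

0.27

At equilibrium m(1−p*) = e·p*, so e = m(1−p*)/p*.
e = 0.564 × 0.3270 / 0.673 = 0.2740.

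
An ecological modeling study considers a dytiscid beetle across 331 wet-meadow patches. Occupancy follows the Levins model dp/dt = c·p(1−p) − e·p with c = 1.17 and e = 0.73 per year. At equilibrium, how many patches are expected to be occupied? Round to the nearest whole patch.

124

p* = 1 − e/c = 1 − 0.73/1.17 = 0.3761.
Expected occupied patches = N × p* = 331 × 0.3761 = 124.48 ≈ 124.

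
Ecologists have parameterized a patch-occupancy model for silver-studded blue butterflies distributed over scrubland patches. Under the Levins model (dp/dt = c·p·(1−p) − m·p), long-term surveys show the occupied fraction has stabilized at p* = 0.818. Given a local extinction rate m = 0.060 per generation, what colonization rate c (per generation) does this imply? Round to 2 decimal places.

At equilibrium c(1−p*) = m, so c = m/(1−p*).
c = 0.060/(1 − 0.818) = 0.060/0.1820 = 0.3297.

0.33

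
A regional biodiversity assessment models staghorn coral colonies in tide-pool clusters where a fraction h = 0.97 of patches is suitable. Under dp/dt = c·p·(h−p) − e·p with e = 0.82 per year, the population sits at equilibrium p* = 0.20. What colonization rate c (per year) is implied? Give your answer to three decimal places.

1.065

At equilibrium c(h−p*) = e, so c = e/(h−p*).
c = 0.82/(0.97 − 0.20) = 0.82/0.7700 = 1.0649.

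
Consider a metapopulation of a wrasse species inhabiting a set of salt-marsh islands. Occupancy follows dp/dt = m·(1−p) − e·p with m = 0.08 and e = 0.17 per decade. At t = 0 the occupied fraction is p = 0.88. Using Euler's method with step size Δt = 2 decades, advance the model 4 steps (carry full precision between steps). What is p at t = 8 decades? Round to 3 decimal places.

Update rule: p ← p + [m·(1−p) − e·p]·Δt with Δt = 2.
p: 0.88000 → 0.60000  (Δp = -0.28000)
p: 0.60000 → 0.46000  (Δp = -0.14000)
p: 0.46000 → 0.39000  (Δp = -0.07000)
p: 0.39000 → 0.35500  (Δp = -0.03500)

0.355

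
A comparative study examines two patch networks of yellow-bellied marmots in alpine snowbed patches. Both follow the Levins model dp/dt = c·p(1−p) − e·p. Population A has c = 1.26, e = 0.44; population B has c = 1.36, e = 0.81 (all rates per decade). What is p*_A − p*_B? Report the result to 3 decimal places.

0.246

A: p*_A = 1 − 0.44/1.26 = 0.6508.
B: p*_B = 1 − 0.81/1.36 = 0.4044.
p*_A − p*_B = 0.6508 − 0.4044 = 0.2464.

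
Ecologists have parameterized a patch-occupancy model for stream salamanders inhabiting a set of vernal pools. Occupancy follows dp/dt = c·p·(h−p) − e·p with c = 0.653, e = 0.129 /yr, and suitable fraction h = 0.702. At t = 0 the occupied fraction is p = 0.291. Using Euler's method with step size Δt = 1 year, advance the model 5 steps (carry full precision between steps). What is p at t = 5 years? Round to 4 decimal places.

0.4498

Update rule: p ← p + [c·p·(h−p) − e·p]·Δt with Δt = 1.
  1  |  dp/dt·Δt = +0.040560  |  p_1 = 0.331560
  2  |  dp/dt·Δt = +0.037432  |  p_2 = 0.368993
  3  |  dp/dt·Δt = +0.032639  |  p_3 = 0.401631
  4  |  dp/dt·Δt = +0.026966  |  p_4 = 0.428597
  5  |  dp/dt·Δt = +0.021229  |  p_5 = 0.449827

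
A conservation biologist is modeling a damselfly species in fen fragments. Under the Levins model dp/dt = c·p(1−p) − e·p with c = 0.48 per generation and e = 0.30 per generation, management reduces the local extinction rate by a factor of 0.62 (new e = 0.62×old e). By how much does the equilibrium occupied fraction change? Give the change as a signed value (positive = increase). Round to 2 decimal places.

0.24

Before: p* = 1 − 0.30/0.48 = 0.3750.
After the change, c = 0.48, e = 0.186, so p* = 1 − 0.186/0.48 = 0.6125.
Δp* = 0.6125 − 0.3750 = +0.2375.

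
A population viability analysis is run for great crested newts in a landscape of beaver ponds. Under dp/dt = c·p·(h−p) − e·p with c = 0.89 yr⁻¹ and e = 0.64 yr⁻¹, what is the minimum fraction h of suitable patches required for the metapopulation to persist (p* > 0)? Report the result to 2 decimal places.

p* = h − e/c is positive only when h > e/c.
h_min = e/c = 0.64/0.89 = 0.7191.

0.72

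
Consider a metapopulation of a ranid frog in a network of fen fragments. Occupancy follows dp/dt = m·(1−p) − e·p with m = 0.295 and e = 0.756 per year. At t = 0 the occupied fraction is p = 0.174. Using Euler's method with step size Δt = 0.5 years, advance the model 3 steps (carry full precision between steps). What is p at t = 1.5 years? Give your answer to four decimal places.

0.2693

Update rule: p ← p + [m·(1−p) − e·p]·Δt with Δt = 0.5.
p: 0.17400 → 0.23006  (Δp = +0.05606)
p: 0.23006 → 0.25666  (Δp = +0.02660)
p: 0.25666 → 0.26929  (Δp = +0.01262)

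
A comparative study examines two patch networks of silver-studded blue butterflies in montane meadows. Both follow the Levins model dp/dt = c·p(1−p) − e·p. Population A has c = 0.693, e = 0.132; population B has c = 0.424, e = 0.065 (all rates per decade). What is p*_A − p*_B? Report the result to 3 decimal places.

A: p*_A = 1 − 0.132/0.693 = 0.8095.
B: p*_B = 1 − 0.065/0.424 = 0.8467.
p*_A − p*_B = 0.8095 − 0.8467 = -0.0372.

-0.037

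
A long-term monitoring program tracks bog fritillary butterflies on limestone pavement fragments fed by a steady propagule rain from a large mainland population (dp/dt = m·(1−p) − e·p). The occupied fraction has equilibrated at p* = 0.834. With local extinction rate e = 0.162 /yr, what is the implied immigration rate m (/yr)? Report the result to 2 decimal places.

At equilibrium m(1−p*) = e·p*, so m = e·p*/(1−p*).
m = 0.162 × 0.834 / 0.1660 = 0.1351/0.1660 = 0.8139.

0.81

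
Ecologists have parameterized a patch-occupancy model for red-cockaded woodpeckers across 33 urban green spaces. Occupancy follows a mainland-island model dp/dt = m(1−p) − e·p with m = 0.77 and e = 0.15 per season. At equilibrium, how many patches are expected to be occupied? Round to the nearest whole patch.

p* = m/(m+e) = 0.77/0.9200 = 0.8370.
Expected occupied patches = N × p* = 33 × 0.8370 = 27.62 ≈ 28.

28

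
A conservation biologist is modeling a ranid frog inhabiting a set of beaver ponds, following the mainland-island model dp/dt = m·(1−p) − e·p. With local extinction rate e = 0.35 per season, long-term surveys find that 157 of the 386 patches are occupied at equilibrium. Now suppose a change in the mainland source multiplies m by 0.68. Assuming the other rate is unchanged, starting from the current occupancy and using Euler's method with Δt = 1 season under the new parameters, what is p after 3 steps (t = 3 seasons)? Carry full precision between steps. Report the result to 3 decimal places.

0.328

Observed p* = 157/386 = 0.40674.
Balance m(1−p*) = e·p* gives m = e·p*/(1−p*) = 0.35×0.40674/0.59326 = 0.23996.
Starting from p₀ = 0.40674; update p ← p + (dp/dt)·Δt with the new parameters.
step 1: Δp = -0.04555, p = 0.36118
step 2: Δp = -0.02218, p = 0.33900
step 3: Δp = -0.01080, p = 0.32821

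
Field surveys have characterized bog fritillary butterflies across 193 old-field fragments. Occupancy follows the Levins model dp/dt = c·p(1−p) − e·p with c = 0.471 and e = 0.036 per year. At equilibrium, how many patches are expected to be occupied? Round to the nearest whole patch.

178

p* = 1 − e/c = 1 − 0.036/0.471 = 0.9236.
Expected occupied patches = N × p* = 193 × 0.9236 = 178.25 ≈ 178.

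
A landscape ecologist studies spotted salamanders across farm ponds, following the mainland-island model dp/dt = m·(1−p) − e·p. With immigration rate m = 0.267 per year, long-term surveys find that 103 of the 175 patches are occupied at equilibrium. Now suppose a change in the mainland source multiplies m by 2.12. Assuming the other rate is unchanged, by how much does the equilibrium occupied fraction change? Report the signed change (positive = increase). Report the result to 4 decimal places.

0.1635

Observed p* = 103/175 = 0.58857.
Balance m(1−p*) = e·p* gives e = m(1−p*)/p* = 0.267×0.41143/0.58857 = 0.18664.
New p* = m/(m+e) = 0.56604/(0.56604+0.18664) = 0.75203.
Δp* = 0.75203 − 0.58857 = +0.16346.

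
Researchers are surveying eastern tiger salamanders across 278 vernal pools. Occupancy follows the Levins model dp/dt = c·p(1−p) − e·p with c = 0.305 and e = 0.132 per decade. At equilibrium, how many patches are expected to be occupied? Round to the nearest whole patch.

158

p* = 1 − e/c = 1 − 0.132/0.305 = 0.5672.
Expected occupied patches = N × p* = 278 × 0.5672 = 157.69 ≈ 158.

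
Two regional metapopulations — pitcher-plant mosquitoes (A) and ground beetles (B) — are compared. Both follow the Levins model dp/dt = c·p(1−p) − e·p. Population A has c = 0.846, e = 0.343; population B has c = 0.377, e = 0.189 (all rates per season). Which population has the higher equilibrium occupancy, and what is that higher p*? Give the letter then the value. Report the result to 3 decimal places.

A, 0.595

A: p*_A = 1 − 0.343/0.846 = 0.5946.
B: p*_B = 1 − 0.189/0.377 = 0.4987.
A is higher at 0.5946.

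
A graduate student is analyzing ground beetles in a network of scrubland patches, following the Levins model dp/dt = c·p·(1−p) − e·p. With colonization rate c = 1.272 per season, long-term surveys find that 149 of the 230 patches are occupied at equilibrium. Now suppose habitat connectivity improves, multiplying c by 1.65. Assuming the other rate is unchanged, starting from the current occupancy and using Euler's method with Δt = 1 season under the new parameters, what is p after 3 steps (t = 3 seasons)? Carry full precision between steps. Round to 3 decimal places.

Observed p* = 149/230 = 0.64783.
Balance c(1−p*) = e gives e = 1.272×(1 − 0.64783) = 0.44797.
Starting from p₀ = 0.64783; update p ← p + (dp/dt)·Δt with the new parameters.
t = 1: p = 0.64783 + (+0.18863) = 0.83646
t = 2: p = 0.83646 + (-0.08760) = 0.74886
t = 3: p = 0.74886 + (+0.05925) = 0.80811

0.808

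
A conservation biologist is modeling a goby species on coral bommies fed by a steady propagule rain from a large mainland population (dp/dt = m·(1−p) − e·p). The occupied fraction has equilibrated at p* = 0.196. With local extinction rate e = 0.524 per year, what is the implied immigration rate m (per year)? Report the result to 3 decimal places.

At equilibrium m(1−p*) = e·p*, so m = e·p*/(1−p*).
m = 0.524 × 0.196 / 0.8040 = 0.1027/0.8040 = 0.1277.

0.128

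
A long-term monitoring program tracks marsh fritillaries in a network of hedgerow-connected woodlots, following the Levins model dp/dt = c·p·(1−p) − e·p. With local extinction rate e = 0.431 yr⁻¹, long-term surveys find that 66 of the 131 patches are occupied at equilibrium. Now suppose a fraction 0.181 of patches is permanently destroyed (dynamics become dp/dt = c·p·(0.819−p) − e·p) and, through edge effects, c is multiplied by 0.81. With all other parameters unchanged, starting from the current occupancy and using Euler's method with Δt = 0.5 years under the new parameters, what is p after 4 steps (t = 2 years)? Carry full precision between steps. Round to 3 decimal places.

Observed p* = 66/131 = 0.50382.
Balance c(1−p*) = e gives c = e/(1 − 0.50382) = 0.431/0.49618 = 0.86863.
Starting from p₀ = 0.50382; update p ← p + (dp/dt)·Δt with the new parameters.
p: 0.50382 → 0.45111  (Δp = -0.05271)
p: 0.45111 → 0.41228  (Δp = -0.03883)
p: 0.41228 → 0.38242  (Δp = -0.02986)
p: 0.38242 → 0.35874  (Δp = -0.02368)

0.359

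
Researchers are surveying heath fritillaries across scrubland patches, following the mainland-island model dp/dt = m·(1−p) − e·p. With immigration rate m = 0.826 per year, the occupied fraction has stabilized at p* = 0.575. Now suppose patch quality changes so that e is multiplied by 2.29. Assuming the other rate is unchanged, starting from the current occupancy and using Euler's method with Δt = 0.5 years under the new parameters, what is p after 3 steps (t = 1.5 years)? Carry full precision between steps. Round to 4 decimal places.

Balance m(1−p*) = e·p* gives e = m(1−p*)/p* = 0.826×0.42500/0.57500 = 0.61052.
Starting from p₀ = 0.57500; update p ← p + (dp/dt)·Δt with the new parameters.
p: 0.57500 → 0.34857  (Δp = -0.22643)
p: 0.34857 → 0.37394  (Δp = +0.02537)
p: 0.37394 → 0.37110  (Δp = -0.00284)

0.3711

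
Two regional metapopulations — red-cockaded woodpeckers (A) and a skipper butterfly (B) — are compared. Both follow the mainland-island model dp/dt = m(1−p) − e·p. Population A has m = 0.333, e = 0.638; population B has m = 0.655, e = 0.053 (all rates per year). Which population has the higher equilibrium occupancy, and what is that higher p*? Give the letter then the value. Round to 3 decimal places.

B, 0.925

A: p*_A = m/(m+e) = 0.333/0.9710 = 0.3429.
B: p*_B = 0.655/0.7080 = 0.9251.
B is higher at 0.9251.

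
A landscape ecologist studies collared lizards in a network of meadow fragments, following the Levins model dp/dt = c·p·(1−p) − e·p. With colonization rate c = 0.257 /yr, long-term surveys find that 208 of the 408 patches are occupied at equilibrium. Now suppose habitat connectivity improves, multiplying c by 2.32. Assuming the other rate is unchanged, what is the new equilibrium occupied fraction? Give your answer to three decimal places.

Observed p* = 208/408 = 0.50980.
Balance c(1−p*) = e gives e = 0.257×(1 − 0.50980) = 0.12598.
New p* = 1 − e/c = 1 − 0.12598/0.59624 = 0.78871.

0.789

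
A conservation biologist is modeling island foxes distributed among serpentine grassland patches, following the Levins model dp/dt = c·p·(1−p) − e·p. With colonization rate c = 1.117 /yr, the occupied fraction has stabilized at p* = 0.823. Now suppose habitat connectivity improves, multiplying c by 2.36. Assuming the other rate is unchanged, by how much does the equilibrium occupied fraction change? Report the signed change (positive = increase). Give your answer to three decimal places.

0.102

Balance c(1−p*) = e gives e = 1.117×(1 − 0.82300) = 0.19771.
New p* = 1 − e/c = 1 − 0.19771/2.63612 = 0.92500.
Δp* = 0.92500 − 0.82300 = +0.10200.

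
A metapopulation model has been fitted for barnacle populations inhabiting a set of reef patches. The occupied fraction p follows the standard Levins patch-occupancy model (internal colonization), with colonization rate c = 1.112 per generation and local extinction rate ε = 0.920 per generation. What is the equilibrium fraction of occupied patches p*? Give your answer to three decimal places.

Setting dp/dt = 0 and dividing through by p* gives c·(1−p*) = ε.
So p* = 1 − ε/c = 1 − 0.920/1.112 = 1 − 0.8273 = 0.1727.

0.173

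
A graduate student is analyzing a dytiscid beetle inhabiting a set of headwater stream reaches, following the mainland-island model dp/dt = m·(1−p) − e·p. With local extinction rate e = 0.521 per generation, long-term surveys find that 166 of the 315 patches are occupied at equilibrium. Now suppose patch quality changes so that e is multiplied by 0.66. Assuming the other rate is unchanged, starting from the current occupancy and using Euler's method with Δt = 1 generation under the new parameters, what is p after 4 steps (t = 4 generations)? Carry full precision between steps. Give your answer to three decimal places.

Observed p* = 166/315 = 0.52698.
Balance m(1−p*) = e·p* gives m = e·p*/(1−p*) = 0.521×0.52698/0.47302 = 0.58044.
Starting from p₀ = 0.52698; update p ← p + (dp/dt)·Δt with the new parameters.
t = 1: p = 0.52698 + (+0.09335) = 0.62033
t = 2: p = 0.62033 + (+0.00707) = 0.62740
t = 3: p = 0.62740 + (+0.00053) = 0.62794
t = 4: p = 0.62794 + (+0.00004) = 0.62798

0.628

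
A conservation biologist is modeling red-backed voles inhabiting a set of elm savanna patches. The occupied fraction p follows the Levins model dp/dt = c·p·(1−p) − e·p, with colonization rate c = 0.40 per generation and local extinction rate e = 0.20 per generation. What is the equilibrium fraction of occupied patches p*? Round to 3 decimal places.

At equilibrium, colonization balances extinction: c·p*·(1−p*) = e·p*.
So p* = 1 − e/c = 1 − 0.20/0.40 = 1 − 0.5000 = 0.5000.

0.500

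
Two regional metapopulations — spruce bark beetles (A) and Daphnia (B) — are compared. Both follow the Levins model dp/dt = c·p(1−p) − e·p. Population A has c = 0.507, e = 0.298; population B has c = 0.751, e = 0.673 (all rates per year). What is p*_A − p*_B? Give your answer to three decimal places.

A: p*_A = 1 − 0.298/0.507 = 0.4122.
B: p*_B = 1 − 0.673/0.751 = 0.1039.
p*_A − p*_B = 0.4122 − 0.1039 = 0.3084.

0.308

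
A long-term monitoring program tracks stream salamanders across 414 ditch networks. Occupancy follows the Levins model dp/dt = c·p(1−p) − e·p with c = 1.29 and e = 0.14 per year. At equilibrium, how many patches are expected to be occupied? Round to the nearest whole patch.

369

p* = 1 − e/c = 1 − 0.14/1.29 = 0.8915.
Expected occupied patches = N × p* = 414 × 0.8915 = 369.07 ≈ 369.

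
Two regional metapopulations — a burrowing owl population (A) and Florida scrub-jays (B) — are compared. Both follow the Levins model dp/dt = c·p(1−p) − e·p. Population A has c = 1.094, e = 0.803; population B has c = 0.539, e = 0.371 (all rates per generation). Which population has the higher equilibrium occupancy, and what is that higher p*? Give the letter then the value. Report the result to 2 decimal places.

A: p*_A = 1 − 0.803/1.094 = 0.2660.
B: p*_B = 1 − 0.371/0.539 = 0.3117.
B is higher at 0.3117.

B, 0.31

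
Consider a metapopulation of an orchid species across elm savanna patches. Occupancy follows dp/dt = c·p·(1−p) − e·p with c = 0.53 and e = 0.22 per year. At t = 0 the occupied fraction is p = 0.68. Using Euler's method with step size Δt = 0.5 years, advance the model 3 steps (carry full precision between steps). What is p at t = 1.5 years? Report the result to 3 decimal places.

0.638

Update rule: p ← p + [c·p·(1−p) − e·p]·Δt with Δt = 0.5.
step 1: Δp = -0.01714, p = 0.66286
step 2: Δp = -0.01369, p = 0.64917
step 3: Δp = -0.01106, p = 0.63811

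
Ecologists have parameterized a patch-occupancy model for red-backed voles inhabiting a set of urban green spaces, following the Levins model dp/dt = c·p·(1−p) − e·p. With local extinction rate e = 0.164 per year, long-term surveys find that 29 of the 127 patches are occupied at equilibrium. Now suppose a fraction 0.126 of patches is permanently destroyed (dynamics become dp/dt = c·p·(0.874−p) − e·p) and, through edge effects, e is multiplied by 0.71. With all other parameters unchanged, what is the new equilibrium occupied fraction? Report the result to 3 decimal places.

0.326

Observed p* = 29/127 = 0.22835.
Balance c(1−p*) = e gives c = e/(1 − 0.22835) = 0.164/0.77165 = 0.21253.
New p* = 0.874 − e/c = 0.874 − 0.11644/0.21253 = 0.32612.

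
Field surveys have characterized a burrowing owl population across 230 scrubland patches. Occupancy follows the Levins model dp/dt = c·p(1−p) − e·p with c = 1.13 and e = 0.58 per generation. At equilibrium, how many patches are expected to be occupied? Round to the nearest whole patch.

p* = 1 − e/c = 1 − 0.58/1.13 = 0.4867.
Expected occupied patches = N × p* = 230 × 0.4867 = 111.95 ≈ 112.

112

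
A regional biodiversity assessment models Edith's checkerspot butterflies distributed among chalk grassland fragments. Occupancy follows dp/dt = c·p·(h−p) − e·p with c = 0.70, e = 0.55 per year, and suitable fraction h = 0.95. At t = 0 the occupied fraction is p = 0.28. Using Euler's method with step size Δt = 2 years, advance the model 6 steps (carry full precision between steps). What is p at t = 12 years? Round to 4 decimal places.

Update rule: p ← p + [c·p·(h−p) − e·p]·Δt with Δt = 2.
t = 2: p = 0.28000 + (-0.04536) = 0.23464
t = 4: p = 0.23464 + (-0.02311) = 0.21153
t = 6: p = 0.21153 + (-0.01399) = 0.19754
t = 8: p = 0.19754 + (-0.00920) = 0.18834
t = 10: p = 0.18834 + (-0.00634) = 0.18200
t = 12: p = 0.18200 + (-0.00451) = 0.17749

0.1775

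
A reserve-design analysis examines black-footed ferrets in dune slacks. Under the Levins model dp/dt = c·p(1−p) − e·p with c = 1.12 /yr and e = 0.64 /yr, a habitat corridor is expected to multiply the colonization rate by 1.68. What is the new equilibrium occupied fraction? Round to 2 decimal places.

Before: p* = 1 − 0.64/1.12 = 0.4286.
After the change, c = 1.8816, e = 0.64, so p* = 1 − 0.64/1.8816 = 0.6599.

0.66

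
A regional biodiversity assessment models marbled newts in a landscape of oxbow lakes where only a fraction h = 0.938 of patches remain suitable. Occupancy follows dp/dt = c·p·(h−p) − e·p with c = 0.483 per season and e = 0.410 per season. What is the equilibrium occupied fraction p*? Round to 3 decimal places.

0.089

Setting dp/dt = 0 and dividing by p* gives c·(h−p*) = e.
So p* = h − e/c = 0.938 − 0.410/0.483 = 0.938 − 0.8489 = 0.0891.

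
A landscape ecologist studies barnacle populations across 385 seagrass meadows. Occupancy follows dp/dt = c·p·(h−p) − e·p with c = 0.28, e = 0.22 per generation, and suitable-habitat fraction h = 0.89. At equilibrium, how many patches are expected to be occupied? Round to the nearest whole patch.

40

p* = h − e/c = 0.89 − 0.7857 = 0.1043.
Expected occupied patches = N × p* = 385 × 0.1043 = 40.15 ≈ 40.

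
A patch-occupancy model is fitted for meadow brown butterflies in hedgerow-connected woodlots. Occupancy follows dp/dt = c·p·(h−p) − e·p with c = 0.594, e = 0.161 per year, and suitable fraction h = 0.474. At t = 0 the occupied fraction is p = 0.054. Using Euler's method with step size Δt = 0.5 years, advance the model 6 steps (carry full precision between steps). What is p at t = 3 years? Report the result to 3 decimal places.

0.069

Update rule: p ← p + [c·p·(h−p) − e·p]·Δt with Δt = 0.5.
p: 0.05400 → 0.05639  (Δp = +0.00239)
p: 0.05639 → 0.05884  (Δp = +0.00245)
p: 0.05884 → 0.06136  (Δp = +0.00252)
p: 0.06136 → 0.06394  (Δp = +0.00258)
p: 0.06394 → 0.06658  (Δp = +0.00264)
p: 0.06658 → 0.06928  (Δp = +0.00270)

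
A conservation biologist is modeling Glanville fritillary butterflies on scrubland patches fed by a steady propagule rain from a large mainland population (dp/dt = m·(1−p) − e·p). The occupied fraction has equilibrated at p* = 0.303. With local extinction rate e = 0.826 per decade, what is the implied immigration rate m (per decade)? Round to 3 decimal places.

0.359

At equilibrium m(1−p*) = e·p*, so m = e·p*/(1−p*).
m = 0.826 × 0.303 / 0.6970 = 0.2503/0.6970 = 0.3591.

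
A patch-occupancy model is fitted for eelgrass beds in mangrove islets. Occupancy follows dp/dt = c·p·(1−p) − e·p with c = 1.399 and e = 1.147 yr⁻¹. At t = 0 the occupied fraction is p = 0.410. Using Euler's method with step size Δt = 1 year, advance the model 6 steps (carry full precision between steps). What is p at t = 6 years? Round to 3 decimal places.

Update rule: p ← p + [c·p·(1−p) − e·p]·Δt with Δt = 1.
step 1: Δp = -0.13185, p = 0.27815
step 2: Δp = -0.03814, p = 0.24001
step 3: Δp = -0.02010, p = 0.21990
step 4: Δp = -0.01224, p = 0.20767
step 5: Δp = -0.00800, p = 0.19967
step 6: Δp = -0.00546, p = 0.19421

0.194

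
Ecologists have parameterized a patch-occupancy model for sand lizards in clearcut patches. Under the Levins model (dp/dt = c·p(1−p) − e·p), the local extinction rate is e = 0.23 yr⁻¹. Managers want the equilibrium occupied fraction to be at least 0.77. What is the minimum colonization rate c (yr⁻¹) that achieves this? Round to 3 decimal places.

p* = 1 − e/c ≥ 0.77 requires e/c ≤ 0.2300, i.e. c ≥ e/0.2300.
c_min = 0.23/0.2300 = 1.0000.

1.000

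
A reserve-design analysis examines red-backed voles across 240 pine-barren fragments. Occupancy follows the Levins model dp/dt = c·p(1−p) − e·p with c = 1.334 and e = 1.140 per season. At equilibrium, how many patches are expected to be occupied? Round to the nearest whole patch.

p* = 1 − e/c = 1 − 1.140/1.334 = 0.1454.
Expected occupied patches = N × p* = 240 × 0.1454 = 34.90 ≈ 35.

35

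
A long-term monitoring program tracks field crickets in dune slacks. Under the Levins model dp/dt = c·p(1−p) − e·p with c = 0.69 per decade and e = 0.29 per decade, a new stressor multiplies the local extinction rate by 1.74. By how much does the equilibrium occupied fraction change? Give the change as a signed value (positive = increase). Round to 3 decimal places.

Before: p* = 1 − 0.29/0.69 = 0.5797.
After the change, c = 0.69, e = 0.5046, so p* = 1 − 0.5046/0.69 = 0.2687.
Δp* = 0.2687 − 0.5797 = -0.3110.

-0.311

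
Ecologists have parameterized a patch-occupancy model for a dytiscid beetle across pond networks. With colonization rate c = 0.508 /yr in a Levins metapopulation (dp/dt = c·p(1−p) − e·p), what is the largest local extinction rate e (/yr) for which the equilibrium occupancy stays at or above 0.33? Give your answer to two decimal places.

0.34

1 − e/c ≥ 0.33 ⇒ e ≤ c(1 − 0.33) = 0.508 × 0.6700.
e_max = 0.3404.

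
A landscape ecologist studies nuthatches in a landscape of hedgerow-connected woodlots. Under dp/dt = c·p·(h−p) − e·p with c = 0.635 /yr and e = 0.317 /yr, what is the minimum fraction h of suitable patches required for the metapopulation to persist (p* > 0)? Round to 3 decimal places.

p* = h − e/c is positive only when h > e/c.
h_min = e/c = 0.317/0.635 = 0.4992.

0.499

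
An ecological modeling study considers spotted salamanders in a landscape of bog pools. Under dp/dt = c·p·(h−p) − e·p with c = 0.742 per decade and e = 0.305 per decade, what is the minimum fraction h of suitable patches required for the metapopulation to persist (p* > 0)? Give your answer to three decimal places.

0.411

p* = h − e/c is positive only when h > e/c.
h_min = e/c = 0.305/0.742 = 0.4111.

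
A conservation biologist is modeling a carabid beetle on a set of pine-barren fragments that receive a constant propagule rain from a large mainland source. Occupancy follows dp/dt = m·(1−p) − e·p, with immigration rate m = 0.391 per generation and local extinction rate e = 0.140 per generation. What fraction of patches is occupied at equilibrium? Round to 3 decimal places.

0.736

Setting dp/dt = 0: m − m·p* = e·p*, so m = (m+e)·p*.
p* = m/(m+e) = 0.391/(0.391+0.140) = 0.391/0.5310 = 0.7363.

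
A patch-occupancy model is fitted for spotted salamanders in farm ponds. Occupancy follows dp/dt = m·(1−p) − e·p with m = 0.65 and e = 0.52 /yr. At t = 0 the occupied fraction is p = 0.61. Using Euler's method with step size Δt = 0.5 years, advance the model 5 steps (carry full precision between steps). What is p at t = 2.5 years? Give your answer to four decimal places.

Update rule: p ← p + [m·(1−p) − e·p]·Δt with Δt = 0.5.
t = 0.5: p = 0.61000 + (-0.03185) = 0.57815
t = 1: p = 0.57815 + (-0.01322) = 0.56493
t = 1.5: p = 0.56493 + (-0.00549) = 0.55945
t = 2: p = 0.55945 + (-0.00228) = 0.55717
t = 2.5: p = 0.55717 + (-0.00094) = 0.55623

0.5562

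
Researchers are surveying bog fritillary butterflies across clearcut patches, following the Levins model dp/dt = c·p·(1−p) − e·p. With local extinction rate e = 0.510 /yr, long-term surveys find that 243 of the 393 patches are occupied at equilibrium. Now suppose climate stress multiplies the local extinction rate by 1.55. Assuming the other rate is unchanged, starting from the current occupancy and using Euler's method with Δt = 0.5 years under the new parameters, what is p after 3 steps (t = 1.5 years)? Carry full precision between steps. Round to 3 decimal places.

Observed p* = 243/393 = 0.61832.
Balance c(1−p*) = e gives c = e/(1 − 0.61832) = 0.510/0.38168 = 1.33620.
Starting from p₀ = 0.61832; update p ← p + (dp/dt)·Δt with the new parameters.
step 1: Δp = -0.08672, p = 0.53160
step 2: Δp = -0.04376, p = 0.48784
step 3: Δp = -0.02589, p = 0.46195

0.462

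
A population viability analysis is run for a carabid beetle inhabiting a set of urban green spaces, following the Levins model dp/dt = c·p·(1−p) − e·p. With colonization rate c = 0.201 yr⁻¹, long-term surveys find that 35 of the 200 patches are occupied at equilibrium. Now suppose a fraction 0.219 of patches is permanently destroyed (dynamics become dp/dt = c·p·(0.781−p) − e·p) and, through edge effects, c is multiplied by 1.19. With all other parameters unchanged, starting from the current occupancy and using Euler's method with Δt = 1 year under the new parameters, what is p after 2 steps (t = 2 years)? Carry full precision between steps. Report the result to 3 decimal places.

0.168

Observed p* = 35/200 = 0.17500.
Balance c(1−p*) = e gives e = 0.201×(1 − 0.17500) = 0.16583.
Starting from p₀ = 0.17500; update p ← p + (dp/dt)·Δt with the new parameters.
p: 0.17500 → 0.17135  (Δp = -0.00365)
p: 0.17135 → 0.16792  (Δp = -0.00343)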